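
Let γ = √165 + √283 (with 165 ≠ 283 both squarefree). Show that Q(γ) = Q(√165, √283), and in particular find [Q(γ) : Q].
[Q(γ) : Q] = 4 (equivalently, Q(γ) = Q(√165, √283))

Obviously Q(γ) ⊆ Q(√165, √283), and [Q(√165, √283):Q] = 4 (since 165, 283 are distinct squarefree integers > 1 with 46695 not a perfect square). To show equality we compute the minimal polynomial of γ. From γ = √165 + √283: γ^2 = 165 + 2√(46695) + 283 = 448 + 2√(46695), so γ^2 - 448 = 2√(46695); squaring, (γ^2 - 448)^2 = 4·46695, i.e. γ^4 - 896γ^2 + 200704 - 186780 = 0, i.e. γ^4 - 896γ^2 + 13924 = 0. So γ is a root of x^4 - 896x^2 + 13924. This polynomial is irreducible over Q: it has no rational root (each ±√165 ± √283 is irrational), and any factorization into two quadratics over Q would force √(46695) ∈ Q (pairing opposite roots) or √165, √283 ∈ Q (other pairings), all impossible. Hence [Q(γ):Q] = 4 = [Q(√165, √283):Q], so Q(γ) = Q(√165, √283).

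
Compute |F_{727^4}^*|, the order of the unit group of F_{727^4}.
|F_{727^4}^*| = 279342903840

F_{727^4} has 727^4 = 279342903841 elements; its multiplicative group consists of all nonzero elements, so |F_{727^4}^*| = 279342903841 - 1 = 279342903840. (It is cyclic since any finite subgroup of the multiplicative group of a field is cyclic.)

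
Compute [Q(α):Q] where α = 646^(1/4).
[Q(α):Q] = 4

α is a root of x^4 - 646. By Eisenstein's criterion at the prime p = 2 (which divides the constant term 646 but p^2 = 4 does not, since 646 is squarefree), x^4 - 646 is irreducible over Q. Hence [Q(α):Q] = 4.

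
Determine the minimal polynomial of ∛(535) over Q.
m_α(x) = x^3 - 535

α satisfies α^3 = 535, so x^3 - 535 annihilates α. By the rational root test, a rational root p/q (in lowest terms) of x^3 - 535 would satisfy p^3 = 535 q^3, forcing q = 1 and p^3 = 535; but 535 is not a perfect cube, contradiction. A monic cubic over Q with no rational root is irreducible (any nontrivial factorization would include a linear factor). Hence x^3 - 535 is the minimal polynomial of α, and in particular [Q(α):Q] = 3.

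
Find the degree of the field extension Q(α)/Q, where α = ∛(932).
[Q(α):Q] = 3

The minimal polynomial of α is x^3 - 932, irreducible over Q since 932 is not a perfect cube (so x^3 - 932 has no rational root). Hence [Q(α):Q] = deg(m_α) = 3.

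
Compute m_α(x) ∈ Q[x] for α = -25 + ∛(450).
m_α(x) = x^3 + 75x^2 + 1875x + 15175

Set β = α + 25 = ∛(450), so β^3 = 450. Then (α + 25)^3 - 450 = 0, i.e. α is a root of g(x) = (x + 25)^3 - 450 = x^3 + 75x^2 + 1875x + 15175. Since g(x) = h(x + 25) where h(x) = x^3 - 450, and h is irreducible over Q (because 450 is not a perfect cube, so h has no rational root, and a monic cubic with no rational root is irreducible), g is also irreducible (irreducibility is preserved under the substitution x → x + 25). Hence m_α(x) = x^3 + 75x^2 + 1875x + 15175.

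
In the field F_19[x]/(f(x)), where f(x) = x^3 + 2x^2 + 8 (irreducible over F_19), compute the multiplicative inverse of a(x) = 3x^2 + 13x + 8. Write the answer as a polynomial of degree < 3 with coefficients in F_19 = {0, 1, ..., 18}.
a(x)^(-1) ≡ 18x^2 + 7x + 7 (mod f(x))

Since f is irreducible over F_19, F_19[x]/(f) is a field and a(x) ≠ 0 has an inverse. Apply the extended Euclidean algorithm to f(x) and a(x) in F_19[x]: f(x) = (13x + 14)·a(x) + (18x + 10);  a(x) = (16x + 14)·(18x + 10) + (1). The last nonzero remainder is the constant 1 = gcd(f, a) in F_19. Back-substituting through the division chain expresses 1 = s(x)·a(x) + t(x)·f(x) with s(x) ≡ 18x^2 + 7x + 7 (mod f), so a(x)^(-1) ≡ s(x) = 18x^2 + 7x + 7 (mod f). Check: (3x^2 + 13x + 8)·(18x^2 + 7x + 7) = 16x^4 + 8x^3 + 9x^2 + 14x + 18 ≡ 1 (mod x^3 + 2x^2 + 8).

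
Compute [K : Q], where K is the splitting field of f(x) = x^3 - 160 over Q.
[K : Q] = 6

The roots of x^3 - 160 are ∛160, ω∛160, ω^2∛160 where ω = e^(2πi/3) is a primitive cube root of unity, so K = Q(∛160, ω). Now [Q(∛160):Q] = 3 (since 160 is not a perfect cube, x^3 - 160 is irreducible) and [Q(ω):Q] = 2. Both 2 and 3 divide [K:Q], and [K:Q] ≤ 3·2 = 6, so [K:Q] = 6. (Equivalently: Q(∛160) ⊂ R but ω ∉ R, so [K : Q(∛160)] = 2.)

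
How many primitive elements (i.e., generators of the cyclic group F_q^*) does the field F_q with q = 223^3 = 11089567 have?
There are φ(11089566) = 3596400 primitive elements

F_q^* is cyclic of order q - 1 = 11089566. A cyclic group of order m has exactly φ(m) generators. Here m = 11089566 = 2 · 3^2 · 37 · 16651, so the number of primitive elements is φ(11089566) = 3596400.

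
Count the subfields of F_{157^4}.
F_{157^4} has 3 subfields

The subfields of F_{p^n} are exactly the fields F_{p^d} for d | n (each is the fixed field of the unique index-d subgroup of Gal(F_{p^n}/F_p) ≅ Z/nZ). The divisors of n = 4 are {1, 2, 4}, giving 3 subfields: F_{157^1}, F_{157^2}, F_{157^4}.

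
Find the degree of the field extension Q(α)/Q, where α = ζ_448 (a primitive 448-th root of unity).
[Q(α):Q] = 192

The minimal polynomial of ζ_448 over Q is the 448-th cyclotomic polynomial Φ_448(x), which is irreducible over Q and has degree φ(448) = 192. Hence [Q(α):Q] = φ(448) = 192.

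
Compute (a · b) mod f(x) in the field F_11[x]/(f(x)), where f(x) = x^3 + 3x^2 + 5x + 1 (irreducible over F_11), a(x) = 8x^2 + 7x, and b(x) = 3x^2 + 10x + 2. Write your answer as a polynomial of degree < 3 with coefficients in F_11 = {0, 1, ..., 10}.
a · b ≡ 10x + 4 (mod f(x))

Multiply in F_11[x]: a(x)·b(x) = (8x^2 + 7x)·(3x^2 + 10x + 2) = 2x^4 + 2x^3 + 9x^2 + 3x. This has degree ≥ 3, so divide by f(x) over F_11: 2x^4 + 2x^3 + 9x^2 + 3x = (2x + 7)·(x^3 + 3x^2 + 5x + 1) + (10x + 4). Hence a·b ≡ 10x + 4 (mod f). (F_11[x]/(f) is a field with 11^3 = 1331 elements since f is irreducible of degree 3.)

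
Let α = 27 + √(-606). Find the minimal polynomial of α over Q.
m_α(x) = x^2 - 54x + 1335

From α - 27 = √(-606), squaring gives (α - 27)^2 = -606, i.e. α^2 - 54α + 729 = -606, so α^2 - 54α + 1335 = 0. The discriminant of x^2 - 54x + 1335 is (-54)^2 - 4·(1335) = 2916 - 5340 = -2424, and 4·(-606) is not a perfect square in Q since -606 is squarefree and ≠ 1. Hence x^2 - 54x + 1335 is irreducible over Q and is the minimal polynomial of α.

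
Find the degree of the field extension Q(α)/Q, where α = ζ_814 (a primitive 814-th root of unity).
[Q(α):Q] = 360

The minimal polynomial of ζ_814 over Q is the 814-th cyclotomic polynomial Φ_814(x), which is irreducible over Q and has degree φ(814) = 360. Hence [Q(α):Q] = φ(814) = 360.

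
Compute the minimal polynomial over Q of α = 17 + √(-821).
m_α(x) = x^2 - 34x + 1110

From α - 17 = √(-821), squaring gives (α - 17)^2 = -821, i.e. α^2 - 34α + 289 = -821, so α^2 - 34α + 1110 = 0. The discriminant of x^2 - 34x + 1110 is (-34)^2 - 4·(1110) = 1156 - 4440 = -3284, and 4·(-821) is not a perfect square in Q since -821 is squarefree and ≠ 1. Hence x^2 - 34x + 1110 is irreducible over Q and is the minimal polynomial of α.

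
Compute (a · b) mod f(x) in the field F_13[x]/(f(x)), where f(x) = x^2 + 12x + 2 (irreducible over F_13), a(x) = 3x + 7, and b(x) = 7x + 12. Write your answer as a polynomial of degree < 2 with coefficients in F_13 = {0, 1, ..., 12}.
a · b ≡ 2x + 3 (mod f(x))

Multiply in F_13[x]: a(x)·b(x) = (3x + 7)·(7x + 12) = 8x^2 + 7x + 6. This has degree ≥ 2, so divide by f(x) over F_13: 8x^2 + 7x + 6 = (8)·(x^2 + 12x + 2) + (2x + 3). Hence a·b ≡ 2x + 3 (mod f). (F_13[x]/(f) is a field with 13^2 = 169 elements since f is irreducible of degree 2.)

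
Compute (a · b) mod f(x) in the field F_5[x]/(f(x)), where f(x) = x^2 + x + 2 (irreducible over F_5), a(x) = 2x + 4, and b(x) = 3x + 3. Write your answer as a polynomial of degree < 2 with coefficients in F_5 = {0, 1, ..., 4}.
a · b ≡ 2x (mod f(x))

Multiply in F_5[x]: a(x)·b(x) = (2x + 4)·(3x + 3) = x^2 + 3x + 2. This has degree ≥ 2, so divide by f(x) over F_5: x^2 + 3x + 2 = (1)·(x^2 + x + 2) + (2x). Hence a·b ≡ 2x (mod f). (F_5[x]/(f) is a field with 5^2 = 25 elements since f is irreducible of degree 2.)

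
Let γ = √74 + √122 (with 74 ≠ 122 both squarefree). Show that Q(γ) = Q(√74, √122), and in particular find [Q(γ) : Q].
[Q(γ) : Q] = 4 (equivalently, Q(γ) = Q(√74, √122))

Obviously Q(γ) ⊆ Q(√74, √122), and [Q(√74, √122):Q] = 4 (since 74, 122 are distinct squarefree integers > 1 with 9028 not a perfect square). To show equality we compute the minimal polynomial of γ. From γ = √74 + √122: γ^2 = 74 + 2√(9028) + 122 = 196 + 2√(9028), so γ^2 - 196 = 2√(9028); squaring, (γ^2 - 196)^2 = 4·9028, i.e. γ^4 - 392γ^2 + 38416 - 36112 = 0, i.e. γ^4 - 392γ^2 + 2304 = 0. So γ is a root of x^4 - 392x^2 + 2304. This polynomial is irreducible over Q: it has no rational root (each ±√74 ± √122 is irrational), and any factorization into two quadratics over Q would force √(9028) ∈ Q (pairing opposite roots) or √74, √122 ∈ Q (other pairings), all impossible. Hence [Q(γ):Q] = 4 = [Q(√74, √122):Q], so Q(γ) = Q(√74, √122).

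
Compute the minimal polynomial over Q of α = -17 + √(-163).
m_α(x) = x^2 + 34x + 452

From α + 17 = √(-163), squaring gives (α + 17)^2 = -163, i.e. α^2 + 34α + 289 = -163, so α^2 + 34α + 452 = 0. The discriminant of x^2 + 34x + 452 is (34)^2 - 4·(452) = 1156 - 1808 = -652, and 4·(-163) is not a perfect square in Q since -163 is squarefree and ≠ 1. Hence x^2 + 34x + 452 is irreducible over Q and is the minimal polynomial of α.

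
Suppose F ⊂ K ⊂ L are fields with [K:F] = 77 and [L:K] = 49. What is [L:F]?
[L:F] = 3773

The tower law says that for any tower of field extensions F ⊂ K ⊂ L with finite degrees, [L:F] = [L:K] · [K:F]. Here this gives [L:F] = 49 · 77 = 3773.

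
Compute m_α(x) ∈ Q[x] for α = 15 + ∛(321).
m_α(x) = x^3 - 45x^2 + 675x - 3696

Set β = α - 15 = ∛(321), so β^3 = 321. Then (α - 15)^3 - 321 = 0, i.e. α is a root of g(x) = (x - 15)^3 - 321 = x^3 - 45x^2 + 675x - 3696. Since g(x) = h(x - 15) where h(x) = x^3 - 321, and h is irreducible over Q (because 321 is not a perfect cube, so h has no rational root, and a monic cubic with no rational root is irreducible), g is also irreducible (irreducibility is preserved under the substitution x → x - 15). Hence m_α(x) = x^3 - 45x^2 + 675x - 3696.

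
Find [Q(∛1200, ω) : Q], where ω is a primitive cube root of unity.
[Q(∛1200, ω) : Q] = 6

[Q(∛1200):Q] = 3 (min poly x^3 - 1200, irreducible since 1200 is not a perfect cube). [Q(ω):Q] = 2 (min poly x^2 + x + 1). Since Q(∛1200) ⊂ R and ω ∉ R, we have ω ∉ Q(∛1200), so x^2 + x + 1 remains irreducible over Q(∛1200) and [Q(∛1200, ω) : Q(∛1200)] = 2. By the tower law, [Q(∛1200, ω) : Q] = 3 · 2 = 6. (In fact Q(∛1200, ω) is the splitting field of x^3 - 1200 over Q.)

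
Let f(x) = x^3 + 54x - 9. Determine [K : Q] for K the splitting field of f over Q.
[K : Q] = 6

By the rational root test, any rational root of the monic integer polynomial f(x) = x^3 + 54x - 9 must be an integer dividing the constant term -9, i.e. one of ±{1, 3, 9}. Evaluating: f(1) = 46, f(-1) = -64, f(3) = 180, f(-3) = -198, f(9) = 1206, f(-9) = -1224; none is 0, so f has no rational root and is therefore irreducible over Q (a cubic with no linear factor over a field is irreducible). For an irreducible cubic, the Galois group is A_3 or S_3 according as the discriminant disc(f) = -4a^3 - 27b^2 = -4·(54)^3 - 27·(-9)^2 = -632043 is or is not a square in Q. Here disc(f) = -632043 is not a perfect square in Q, so the Galois group of f over Q is not contained in A_3 and must be all of S_3. The splitting field has degree |S_3| = 6 over Q, so [K : Q] = 6.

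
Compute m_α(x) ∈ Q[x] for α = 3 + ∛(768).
m_α(x) = x^3 - 9x^2 + 27x - 795

Set β = α - 3 = ∛(768), so β^3 = 768. Then (α - 3)^3 - 768 = 0, i.e. α is a root of g(x) = (x - 3)^3 - 768 = x^3 - 9x^2 + 27x - 795. Since g(x) = h(x - 3) where h(x) = x^3 - 768, and h is irreducible over Q (because 768 is not a perfect cube, so h has no rational root, and a monic cubic with no rational root is irreducible), g is also irreducible (irreducibility is preserved under the substitution x → x - 3). Hence m_α(x) = x^3 - 9x^2 + 27x - 795.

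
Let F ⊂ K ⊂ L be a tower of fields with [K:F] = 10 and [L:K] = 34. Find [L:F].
[L:F] = 340

The tower law says that for any tower of field extensions F ⊂ K ⊂ L with finite degrees, [L:F] = [L:K] · [K:F]. Here this gives [L:F] = 34 · 10 = 340.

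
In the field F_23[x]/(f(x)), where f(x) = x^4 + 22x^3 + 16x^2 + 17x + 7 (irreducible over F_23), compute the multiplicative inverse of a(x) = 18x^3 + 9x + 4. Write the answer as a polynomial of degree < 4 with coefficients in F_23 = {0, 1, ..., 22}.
a(x)^(-1) ≡ 10x^2 + 19x + 11 (mod f(x))

Since f is irreducible over F_23, F_23[x]/(f) is a field and a(x) ≠ 0 has an inverse. Apply the extended Euclidean algorithm to f(x) and a(x) in F_23[x]: f(x) = (9x + 14)·a(x) + (4x^2 + 16x + 20);  a(x) = (16x + 5)·(4x^2 + 16x + 20) + (19). The last nonzero remainder is the constant 19 = gcd(f, a) in F_23. Back-substituting through the division chain expresses 19 = s(x)·a(x) + t(x)·f(x) with s(x) ≡ 6x^2 + 16x + 2 (mod f), so (6x^2 + 16x + 2)·a(x) ≡ 19 (mod f). Multiplying by 19^(-1) ≡ 17 in F_23 gives a(x)^(-1) ≡ 17·(6x^2 + 16x + 2) ≡ 10x^2 + 19x + 11 (mod f). Check: (18x^3 + 9x + 4)·(10x^2 + 19x + 11) = 19x^5 + 20x^4 + 12x^3 + 4x^2 + 14x + 21 ≡ 1 (mod x^4 + 22x^3 + 16x^2 + 17x + 7).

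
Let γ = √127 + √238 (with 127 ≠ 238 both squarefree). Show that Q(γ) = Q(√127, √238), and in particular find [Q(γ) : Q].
[Q(γ) : Q] = 4 (equivalently, Q(γ) = Q(√127, √238))

Obviously Q(γ) ⊆ Q(√127, √238), and [Q(√127, √238):Q] = 4 (since 127, 238 are distinct squarefree integers > 1 with 30226 not a perfect square). To show equality we compute the minimal polynomial of γ. From γ = √127 + √238: γ^2 = 127 + 2√(30226) + 238 = 365 + 2√(30226), so γ^2 - 365 = 2√(30226); squaring, (γ^2 - 365)^2 = 4·30226, i.e. γ^4 - 730γ^2 + 133225 - 120904 = 0, i.e. γ^4 - 730γ^2 + 12321 = 0. So γ is a root of x^4 - 730x^2 + 12321. This polynomial is irreducible over Q: it has no rational root (each ±√127 ± √238 is irrational), and any factorization into two quadratics over Q would force √(30226) ∈ Q (pairing opposite roots) or √127, √238 ∈ Q (other pairings), all impossible. Hence [Q(γ):Q] = 4 = [Q(√127, √238):Q], so Q(γ) = Q(√127, √238).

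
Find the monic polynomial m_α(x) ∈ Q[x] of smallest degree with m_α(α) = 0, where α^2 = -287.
m_α(x) = x^2 + 287

α satisfies α^2 + 287 = 0, so x^2 + 287 annihilates α. Since d = -287 is squarefree and ≠ 1, it is not a perfect square in Q, so x^2 + 287 has no rational root and is therefore irreducible over Q (a degree-2 polynomial over a field is irreducible iff it has no root). Hence m_α(x) = x^2 + 287.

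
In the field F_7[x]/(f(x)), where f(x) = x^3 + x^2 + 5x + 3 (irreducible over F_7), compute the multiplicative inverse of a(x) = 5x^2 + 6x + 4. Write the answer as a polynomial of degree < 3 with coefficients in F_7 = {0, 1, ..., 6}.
a(x)^(-1) ≡ 3x^2 + 2x + 3 (mod f(x))

Since f is irreducible over F_7, F_7[x]/(f) is a field and a(x) ≠ 0 has an inverse. Apply the extended Euclidean algorithm to f(x) and a(x) in F_7[x]: f(x) = (3x + 5)·a(x) + (5x + 4);  a(x) = (x + 6)·(5x + 4) + (1). The last nonzero remainder is the constant 1 = gcd(f, a) in F_7. Back-substituting through the division chain expresses 1 = s(x)·a(x) + t(x)·f(x) with s(x) ≡ 3x^2 + 2x + 3 (mod f), so a(x)^(-1) ≡ s(x) = 3x^2 + 2x + 3 (mod f). Check: (5x^2 + 6x + 4)·(3x^2 + 2x + 3) = x^4 + 4x^2 + 5x + 5 ≡ 1 (mod x^3 + x^2 + 5x + 3).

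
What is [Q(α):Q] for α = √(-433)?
[Q(α):Q] = 2

[Q(α):Q] equals the degree of the minimal polynomial of α. Here α^2 = -433 and x^2 + 433 is irreducible (d = -433 is squarefree, ≠ 1, hence not a square), so deg(m_α) = 2. Thus [Q(α):Q] = 2.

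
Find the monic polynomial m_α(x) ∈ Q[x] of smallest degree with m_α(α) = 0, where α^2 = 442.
m_α(x) = x^2 - 442

α satisfies α^2 - 442 = 0, so x^2 - 442 annihilates α. Since d = 442 is squarefree and ≠ 1, it is not a perfect square in Q, so x^2 - 442 has no rational root and is therefore irreducible over Q (a degree-2 polynomial over a field is irreducible iff it has no root). Hence m_α(x) = x^2 - 442.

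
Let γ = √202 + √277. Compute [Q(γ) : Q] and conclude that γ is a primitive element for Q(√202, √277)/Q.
[Q(γ) : Q] = 4 (equivalently, Q(γ) = Q(√202, √277))

Obviously Q(γ) ⊆ Q(√202, √277), and [Q(√202, √277):Q] = 4 (since 202, 277 are distinct squarefree integers > 1 with 55954 not a perfect square). To show equality we compute the minimal polynomial of γ. From γ = √202 + √277: γ^2 = 202 + 2√(55954) + 277 = 479 + 2√(55954), so γ^2 - 479 = 2√(55954); squaring, (γ^2 - 479)^2 = 4·55954, i.e. γ^4 - 958γ^2 + 229441 - 223816 = 0, i.e. γ^4 - 958γ^2 + 5625 = 0. So γ is a root of x^4 - 958x^2 + 5625. This polynomial is irreducible over Q: it has no rational root (each ±√202 ± √277 is irrational), and any factorization into two quadratics over Q would force √(55954) ∈ Q (pairing opposite roots) or √202, √277 ∈ Q (other pairings), all impossible. Hence [Q(γ):Q] = 4 = [Q(√202, √277):Q], so Q(γ) = Q(√202, √277).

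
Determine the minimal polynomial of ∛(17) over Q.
m_α(x) = x^3 - 17

α satisfies α^3 = 17, so x^3 - 17 annihilates α. By the rational root test, a rational root p/q (in lowest terms) of x^3 - 17 would satisfy p^3 = 17 q^3, forcing q = 1 and p^3 = 17; but 17 is not a perfect cube, contradiction. A monic cubic over Q with no rational root is irreducible (any nontrivial factorization would include a linear factor). Hence x^3 - 17 is the minimal polynomial of α, and in particular [Q(α):Q] = 3.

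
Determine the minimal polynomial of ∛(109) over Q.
m_α(x) = x^3 - 109

α satisfies α^3 = 109, so x^3 - 109 annihilates α. By the rational root test, a rational root p/q (in lowest terms) of x^3 - 109 would satisfy p^3 = 109 q^3, forcing q = 1 and p^3 = 109; but 109 is not a perfect cube, contradiction. A monic cubic over Q with no rational root is irreducible (any nontrivial factorization would include a linear factor). Hence x^3 - 109 is the minimal polynomial of α, and in particular [Q(α):Q] = 3.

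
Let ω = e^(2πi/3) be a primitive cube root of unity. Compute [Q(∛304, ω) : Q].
[Q(∛304, ω) : Q] = 6

[Q(∛304):Q] = 3 (min poly x^3 - 304, irreducible since 304 is not a perfect cube). [Q(ω):Q] = 2 (min poly x^2 + x + 1). Since Q(∛304) ⊂ R and ω ∉ R, we have ω ∉ Q(∛304), so x^2 + x + 1 remains irreducible over Q(∛304) and [Q(∛304, ω) : Q(∛304)] = 2. By the tower law, [Q(∛304, ω) : Q] = 3 · 2 = 6. (In fact Q(∛304, ω) is the splitting field of x^3 - 304 over Q.)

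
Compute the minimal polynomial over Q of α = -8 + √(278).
m_α(x) = x^2 + 16x - 214

From α + 8 = √(278), squaring gives (α + 8)^2 = 278, i.e. α^2 + 16α + 64 = 278, so α^2 + 16α - 214 = 0. The discriminant of x^2 + 16x - 214 is (16)^2 - 4·(-214) = 256 + 856 = 1112, and 4·(278) is not a perfect square in Q since 278 is squarefree and ≠ 1. Hence x^2 + 16x - 214 is irreducible over Q and is the minimal polynomial of α.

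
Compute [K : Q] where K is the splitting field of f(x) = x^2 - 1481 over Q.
[K : Q] = 2

f(x) = x^2 - 1481 factors as (x - √1481)(x + √1481). The splitting field is K = Q(√1481). Since 1481 is squarefree and > 1, it is not a perfect square, so x^2 - 1481 is irreducible over Q and [Q(√1481) : Q] = 2. Hence [K : Q] = 2.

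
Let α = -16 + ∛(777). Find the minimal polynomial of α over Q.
m_α(x) = x^3 + 48x^2 + 768x + 3319

Set β = α + 16 = ∛(777), so β^3 = 777. Then (α + 16)^3 - 777 = 0, i.e. α is a root of g(x) = (x + 16)^3 - 777 = x^3 + 48x^2 + 768x + 3319. Since g(x) = h(x + 16) where h(x) = x^3 - 777, and h is irreducible over Q (because 777 is not a perfect cube, so h has no rational root, and a monic cubic with no rational root is irreducible), g is also irreducible (irreducibility is preserved under the substitution x → x + 16). Hence m_α(x) = x^3 + 48x^2 + 768x + 3319.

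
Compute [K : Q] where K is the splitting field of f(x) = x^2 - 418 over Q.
[K : Q] = 2

f(x) = x^2 - 418 factors as (x - √418)(x + √418). The splitting field is K = Q(√418). Since 418 is squarefree and > 1, it is not a perfect square, so x^2 - 418 is irreducible over Q and [Q(√418) : Q] = 2. Hence [K : Q] = 2.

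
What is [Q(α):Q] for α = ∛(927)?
[Q(α):Q] = 3

The minimal polynomial of α is x^3 - 927, irreducible over Q since 927 is not a perfect cube (so x^3 - 927 has no rational root). Hence [Q(α):Q] = deg(m_α) = 3.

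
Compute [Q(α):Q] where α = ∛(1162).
[Q(α):Q] = 3

The minimal polynomial of α is x^3 - 1162, irreducible over Q since 1162 is not a perfect cube (so x^3 - 1162 has no rational root). Hence [Q(α):Q] = deg(m_α) = 3.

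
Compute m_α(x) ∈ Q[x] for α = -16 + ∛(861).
m_α(x) = x^3 + 48x^2 + 768x + 3235

Set β = α + 16 = ∛(861), so β^3 = 861. Then (α + 16)^3 - 861 = 0, i.e. α is a root of g(x) = (x + 16)^3 - 861 = x^3 + 48x^2 + 768x + 3235. Since g(x) = h(x + 16) where h(x) = x^3 - 861, and h is irreducible over Q (because 861 is not a perfect cube, so h has no rational root, and a monic cubic with no rational root is irreducible), g is also irreducible (irreducibility is preserved under the substitution x → x + 16). Hence m_α(x) = x^3 + 48x^2 + 768x + 3235.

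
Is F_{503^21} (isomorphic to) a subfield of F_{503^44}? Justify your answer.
No: F_{503^21} is not a subfield of F_{503^44}

F_{p^m} embeds in F_{p^n} iff m | n. Here 21 ∤ 44 (since 44 = 2·21 + 2 with remainder 2 ≠ 0), so F_{503^21} is not a subfield of F_{503^44}. Equivalently: if it were, the tower law would give 21 = [F_{503^21}:F_503] dividing [F_{503^44}:F_503] = 44, contradiction.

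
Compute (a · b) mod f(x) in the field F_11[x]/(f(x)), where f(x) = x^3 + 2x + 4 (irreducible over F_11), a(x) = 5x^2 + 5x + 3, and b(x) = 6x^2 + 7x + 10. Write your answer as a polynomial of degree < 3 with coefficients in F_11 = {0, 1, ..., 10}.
a · b ≡ 10x^2 + 8x + 1 (mod f(x))

Multiply in F_11[x]: a(x)·b(x) = (5x^2 + 5x + 3)·(6x^2 + 7x + 10) = 8x^4 + 10x^3 + 4x^2 + 5x + 8. This has degree ≥ 3, so divide by f(x) over F_11: 8x^4 + 10x^3 + 4x^2 + 5x + 8 = (8x + 10)·(x^3 + 2x + 4) + (10x^2 + 8x + 1). Hence a·b ≡ 10x^2 + 8x + 1 (mod f). (F_11[x]/(f) is a field with 11^3 = 1331 elements since f is irreducible of degree 3.)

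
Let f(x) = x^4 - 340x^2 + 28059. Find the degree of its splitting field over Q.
[K : Q] = 4

Solving the quadratic in x^2: x^2 = (340 ± √(340^2 - 4·28059))/2 = (340 ± √3364)/2 = (340 ± 58)/2, giving x^2 = 141 or x^2 = 199. So f(x) = (x^2 - 141)(x^2 - 199) and the roots of f are ±√141, ±√199. Hence the splitting field is K = Q(√141, √199). Since 141 and 199 are distinct squarefree integers > 1, their product 28059 is not a perfect square, so √199 ∉ Q(√141). By the tower law [K:Q] = [Q(√141,√199):Q(√141)] · [Q(√141):Q] = 2 · 2 = 4.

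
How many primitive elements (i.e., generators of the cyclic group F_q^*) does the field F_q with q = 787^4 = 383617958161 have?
There are φ(383617958160) = 100191436800 primitive elements

F_q^* is cyclic of order q - 1 = 383617958160. A cyclic group of order m has exactly φ(m) generators. Here m = 383617958160 = 2^4 · 3 · 5 · 131 · 197 · 241 · 257, so the number of primitive elements is φ(383617958160) = 100191436800.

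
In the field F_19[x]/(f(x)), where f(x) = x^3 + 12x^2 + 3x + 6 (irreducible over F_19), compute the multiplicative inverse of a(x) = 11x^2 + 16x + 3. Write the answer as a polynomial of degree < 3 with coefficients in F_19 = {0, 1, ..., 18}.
a(x)^(-1) ≡ 2x^2 + 17x + 18 (mod f(x))

Since f is irreducible over F_19, F_19[x]/(f) is a field and a(x) ≠ 0 has an inverse. Apply the extended Euclidean algorithm to f(x) and a(x) in F_19[x]: f(x) = (7x + 3)·a(x) + (10x + 16);  a(x) = (3x + 12)·(10x + 16) + (1). The last nonzero remainder is the constant 1 = gcd(f, a) in F_19. Back-substituting through the division chain expresses 1 = s(x)·a(x) + t(x)·f(x) with s(x) ≡ 2x^2 + 17x + 18 (mod f), so a(x)^(-1) ≡ s(x) = 2x^2 + 17x + 18 (mod f). Check: (11x^2 + 16x + 3)·(2x^2 + 17x + 18) = 3x^4 + 10x^3 + x^2 + 16x + 16 ≡ 1 (mod x^3 + 12x^2 + 3x + 6).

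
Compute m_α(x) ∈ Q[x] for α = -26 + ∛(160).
m_α(x) = x^3 + 78x^2 + 2028x + 17416

Set β = α + 26 = ∛(160), so β^3 = 160. Then (α + 26)^3 - 160 = 0, i.e. α is a root of g(x) = (x + 26)^3 - 160 = x^3 + 78x^2 + 2028x + 17416. Since g(x) = h(x + 26) where h(x) = x^3 - 160, and h is irreducible over Q (because 160 is not a perfect cube, so h has no rational root, and a monic cubic with no rational root is irreducible), g is also irreducible (irreducibility is preserved under the substitution x → x + 26). Hence m_α(x) = x^3 + 78x^2 + 2028x + 17416.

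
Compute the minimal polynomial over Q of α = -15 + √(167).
m_α(x) = x^2 + 30x + 58

From α + 15 = √(167), squaring gives (α + 15)^2 = 167, i.e. α^2 + 30α + 225 = 167, so α^2 + 30α + 58 = 0. The discriminant of x^2 + 30x + 58 is (30)^2 - 4·(58) = 900 - 232 = 668, and 4·(167) is not a perfect square in Q since 167 is squarefree and ≠ 1. Hence x^2 + 30x + 58 is irreducible over Q and is the minimal polynomial of α.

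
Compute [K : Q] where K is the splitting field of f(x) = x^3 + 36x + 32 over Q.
[K : Q] = 6

By the rational root test, any rational root of the monic integer polynomial f(x) = x^3 + 36x + 32 must be an integer dividing the constant term 32, i.e. one of ±{1, 2, 4, 8, 16, 32}. Evaluating: f(1) = 69, f(-1) = -5, f(2) = 112, f(-2) = -48, f(4) = 240, f(-4) = -176, f(8) = 832, f(-8) = -768, f(16) = 4704, f(-16) = -4640, f(32) = 33952, f(-32) = -33888; none is 0, so f has no rational root and is therefore irreducible over Q (a cubic with no linear factor over a field is irreducible). For an irreducible cubic, the Galois group is A_3 or S_3 according as the discriminant disc(f) = -4a^3 - 27b^2 = -4·(36)^3 - 27·(32)^2 = -214272 is or is not a square in Q. Here disc(f) = -214272 is not a perfect square in Q, so the Galois group of f over Q is not contained in A_3 and must be all of S_3. The splitting field has degree |S_3| = 6 over Q, so [K : Q] = 6.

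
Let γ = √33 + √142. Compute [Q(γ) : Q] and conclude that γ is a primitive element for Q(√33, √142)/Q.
[Q(γ) : Q] = 4 (equivalently, Q(γ) = Q(√33, √142))

Obviously Q(γ) ⊆ Q(√33, √142), and [Q(√33, √142):Q] = 4 (since 33, 142 are distinct squarefree integers > 1 with 4686 not a perfect square). To show equality we compute the minimal polynomial of γ. From γ = √33 + √142: γ^2 = 33 + 2√(4686) + 142 = 175 + 2√(4686), so γ^2 - 175 = 2√(4686); squaring, (γ^2 - 175)^2 = 4·4686, i.e. γ^4 - 350γ^2 + 30625 - 18744 = 0, i.e. γ^4 - 350γ^2 + 11881 = 0. So γ is a root of x^4 - 350x^2 + 11881. This polynomial is irreducible over Q: it has no rational root (each ±√33 ± √142 is irrational), and any factorization into two quadratics over Q would force √(4686) ∈ Q (pairing opposite roots) or √33, √142 ∈ Q (other pairings), all impossible. Hence [Q(γ):Q] = 4 = [Q(√33, √142):Q], so Q(γ) = Q(√33, √142).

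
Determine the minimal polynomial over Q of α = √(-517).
m_α(x) = x^2 + 517

α satisfies α^2 + 517 = 0, so x^2 + 517 annihilates α. Since d = -517 is squarefree and ≠ 1, it is not a perfect square in Q, so x^2 + 517 has no rational root and is therefore irreducible over Q (a degree-2 polynomial over a field is irreducible iff it has no root). Hence m_α(x) = x^2 + 517.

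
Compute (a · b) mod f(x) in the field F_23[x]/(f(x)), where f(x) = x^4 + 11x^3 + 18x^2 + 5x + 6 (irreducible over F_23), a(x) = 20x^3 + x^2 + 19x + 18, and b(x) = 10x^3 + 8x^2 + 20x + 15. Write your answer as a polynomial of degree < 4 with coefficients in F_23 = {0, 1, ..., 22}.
a · b ≡ 17x^3 + 7x^2 + 20x + 15 (mod f(x))

Multiply in F_23[x]: a(x)·b(x) = (20x^3 + x^2 + 19x + 18)·(10x^3 + 8x^2 + 20x + 15) = 16x^6 + 9x^5 + 8x^3 + 10x^2 + x + 17. This has degree ≥ 4, so divide by f(x) over F_23: 16x^6 + 9x^5 + 8x^3 + 10x^2 + x + 17 = (16x^2 + 17x + 8)·(x^4 + 11x^3 + 18x^2 + 5x + 6) + (17x^3 + 7x^2 + 20x + 15). Hence a·b ≡ 17x^3 + 7x^2 + 20x + 15 (mod f). (F_23[x]/(f) is a field with 23^4 = 279841 elements since f is irreducible of degree 4.)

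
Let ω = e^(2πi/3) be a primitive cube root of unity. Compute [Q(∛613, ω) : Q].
[Q(∛613, ω) : Q] = 6

[Q(∛613):Q] = 3 (min poly x^3 - 613, irreducible since 613 is not a perfect cube). [Q(ω):Q] = 2 (min poly x^2 + x + 1). Since Q(∛613) ⊂ R and ω ∉ R, we have ω ∉ Q(∛613), so x^2 + x + 1 remains irreducible over Q(∛613) and [Q(∛613, ω) : Q(∛613)] = 2. By the tower law, [Q(∛613, ω) : Q] = 3 · 2 = 6. (In fact Q(∛613, ω) is the splitting field of x^3 - 613 over Q.)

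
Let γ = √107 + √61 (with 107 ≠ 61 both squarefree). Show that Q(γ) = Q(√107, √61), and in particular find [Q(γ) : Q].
[Q(γ) : Q] = 4 (equivalently, Q(γ) = Q(√107, √61))

Obviously Q(γ) ⊆ Q(√107, √61), and [Q(√107, √61):Q] = 4 (since 107, 61 are distinct squarefree integers > 1 with 6527 not a perfect square). To show equality we compute the minimal polynomial of γ. From γ = √107 + √61: γ^2 = 107 + 2√(6527) + 61 = 168 + 2√(6527), so γ^2 - 168 = 2√(6527); squaring, (γ^2 - 168)^2 = 4·6527, i.e. γ^4 - 336γ^2 + 28224 - 26108 = 0, i.e. γ^4 - 336γ^2 + 2116 = 0. So γ is a root of x^4 - 336x^2 + 2116. This polynomial is irreducible over Q: it has no rational root (each ±√107 ± √61 is irrational), and any factorization into two quadratics over Q would force √(6527) ∈ Q (pairing opposite roots) or √107, √61 ∈ Q (other pairings), all impossible. Hence [Q(γ):Q] = 4 = [Q(√107, √61):Q], so Q(γ) = Q(√107, √61).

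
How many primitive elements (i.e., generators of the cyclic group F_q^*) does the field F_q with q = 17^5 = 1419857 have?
There are φ(1419856) = 709920 primitive elements

F_q^* is cyclic of order q - 1 = 1419856. A cyclic group of order m has exactly φ(m) generators. Here m = 1419856 = 2^4 · 88741, so the number of primitive elements is φ(1419856) = 709920.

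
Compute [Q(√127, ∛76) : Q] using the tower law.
[Q(√127, ∛76) : Q] = 6

Let L = Q(√127, ∛76). Since Q(√127) ⊂ L and [Q(√127):Q] = 2, the tower law gives 2 | [L:Q]. Likewise Q(∛76) ⊂ L with [Q(∛76):Q] = 3 (because 76 is not a perfect cube), so 3 | [L:Q]. As gcd(2,3) = 1, [L:Q] is divisible by 6. Conversely L is generated over Q by √127 and ∛76, so [L:Q] ≤ 2·3 = 6. Therefore [Q(√127, ∛76) : Q] = 6.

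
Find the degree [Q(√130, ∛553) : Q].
[Q(√130, ∛553) : Q] = 6

Let L = Q(√130, ∛553). Since Q(√130) ⊂ L and [Q(√130):Q] = 2, the tower law gives 2 | [L:Q]. Likewise Q(∛553) ⊂ L with [Q(∛553):Q] = 3 (because 553 is not a perfect cube), so 3 | [L:Q]. As gcd(2,3) = 1, [L:Q] is divisible by 6. Conversely L is generated over Q by √130 and ∛553, so [L:Q] ≤ 2·3 = 6. Therefore [Q(√130, ∛553) : Q] = 6.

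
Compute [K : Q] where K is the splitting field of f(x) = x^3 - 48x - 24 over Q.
[K : Q] = 6

By the rational root test, any rational root of the monic integer polynomial f(x) = x^3 - 48x - 24 must be an integer dividing the constant term -24, i.e. one of ±{1, 2, 3, 4, 6, 8, 12, 24}. Evaluating: f(1) = -71, f(-1) = 23, f(2) = -112, f(-2) = 64, f(3) = -141, f(-3) = 93, f(4) = -152, f(-4) = 104, f(6) = -96, f(-6) = 48, f(8) = 104, f(-8) = -152, f(12) = 1128, f(-12) = -1176, f(24) = 12648, f(-24) = -12696; none is 0, so f has no rational root and is therefore irreducible over Q (a cubic with no linear factor over a field is irreducible). For an irreducible cubic, the Galois group is A_3 or S_3 according as the discriminant disc(f) = -4a^3 - 27b^2 = -4·(-48)^3 - 27·(-24)^2 = 426816 is or is not a square in Q. Here disc(f) = 426816 is not a perfect square in Q, so the Galois group of f over Q is not contained in A_3 and must be all of S_3. The splitting field has degree |S_3| = 6 over Q, so [K : Q] = 6.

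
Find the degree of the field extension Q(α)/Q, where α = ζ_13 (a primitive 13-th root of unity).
[Q(α):Q] = 12

The minimal polynomial of ζ_13 over Q is the 13-th cyclotomic polynomial Φ_13(x), which is irreducible over Q and has degree φ(13) = 12. Hence [Q(α):Q] = φ(13) = 12.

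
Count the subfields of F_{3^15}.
F_{3^15} has 4 subfields

The subfields of F_{p^n} are exactly the fields F_{p^d} for d | n (each is the fixed field of the unique index-d subgroup of Gal(F_{p^n}/F_p) ≅ Z/nZ). The divisors of n = 15 are {1, 3, 5, 15}, giving 4 subfields: F_{3^1}, F_{3^3}, F_{3^5}, F_{3^15}.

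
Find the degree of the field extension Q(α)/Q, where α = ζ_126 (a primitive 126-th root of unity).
[Q(α):Q] = 36

The minimal polynomial of ζ_126 over Q is the 126-th cyclotomic polynomial Φ_126(x), which is irreducible over Q and has degree φ(126) = 36. Hence [Q(α):Q] = φ(126) = 36.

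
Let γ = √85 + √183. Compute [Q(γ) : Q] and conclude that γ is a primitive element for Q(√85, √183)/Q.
[Q(γ) : Q] = 4 (equivalently, Q(γ) = Q(√85, √183))

Obviously Q(γ) ⊆ Q(√85, √183), and [Q(√85, √183):Q] = 4 (since 85, 183 are distinct squarefree integers > 1 with 15555 not a perfect square). To show equality we compute the minimal polynomial of γ. From γ = √85 + √183: γ^2 = 85 + 2√(15555) + 183 = 268 + 2√(15555), so γ^2 - 268 = 2√(15555); squaring, (γ^2 - 268)^2 = 4·15555, i.e. γ^4 - 536γ^2 + 71824 - 62220 = 0, i.e. γ^4 - 536γ^2 + 9604 = 0. So γ is a root of x^4 - 536x^2 + 9604. This polynomial is irreducible over Q: it has no rational root (each ±√85 ± √183 is irrational), and any factorization into two quadratics over Q would force √(15555) ∈ Q (pairing opposite roots) or √85, √183 ∈ Q (other pairings), all impossible. Hence [Q(γ):Q] = 4 = [Q(√85, √183):Q], so Q(γ) = Q(√85, √183).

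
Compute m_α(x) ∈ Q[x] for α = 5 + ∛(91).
m_α(x) = x^3 - 15x^2 + 75x - 216

Set β = α - 5 = ∛(91), so β^3 = 91. Then (α - 5)^3 - 91 = 0, i.e. α is a root of g(x) = (x - 5)^3 - 91 = x^3 - 15x^2 + 75x - 216. Since g(x) = h(x - 5) where h(x) = x^3 - 91, and h is irreducible over Q (because 91 is not a perfect cube, so h has no rational root, and a monic cubic with no rational root is irreducible), g is also irreducible (irreducibility is preserved under the substitution x → x - 5). Hence m_α(x) = x^3 - 15x^2 + 75x - 216.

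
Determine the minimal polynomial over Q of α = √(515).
m_α(x) = x^2 - 515

α satisfies α^2 - 515 = 0, so x^2 - 515 annihilates α. Since d = 515 is squarefree and ≠ 1, it is not a perfect square in Q, so x^2 - 515 has no rational root and is therefore irreducible over Q (a degree-2 polynomial over a field is irreducible iff it has no root). Hence m_α(x) = x^2 - 515.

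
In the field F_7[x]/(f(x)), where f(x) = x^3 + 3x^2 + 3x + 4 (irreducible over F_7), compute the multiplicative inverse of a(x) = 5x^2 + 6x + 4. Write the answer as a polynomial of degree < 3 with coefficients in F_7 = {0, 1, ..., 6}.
a(x)^(-1) ≡ 6x^2 + 5x + 1 (mod f(x))

Since f is irreducible over F_7, F_7[x]/(f) is a field and a(x) ≠ 0 has an inverse. Apply the extended Euclidean algorithm to f(x) and a(x) in F_7[x]: f(x) = (3x + 4)·a(x) + (2x + 2);  a(x) = (6x + 4)·(2x + 2) + (3). The last nonzero remainder is the constant 3 = gcd(f, a) in F_7. Back-substituting through the division chain expresses 3 = s(x)·a(x) + t(x)·f(x) with s(x) ≡ 4x^2 + x + 3 (mod f), so (4x^2 + x + 3)·a(x) ≡ 3 (mod f). Multiplying by 3^(-1) ≡ 5 in F_7 gives a(x)^(-1) ≡ 5·(4x^2 + x + 3) ≡ 6x^2 + 5x + 1 (mod f). Check: (5x^2 + 6x + 4)·(6x^2 + 5x + 1) = 2x^4 + 5x^3 + 3x^2 + 5x + 4 ≡ 1 (mod x^3 + 3x^2 + 3x + 4).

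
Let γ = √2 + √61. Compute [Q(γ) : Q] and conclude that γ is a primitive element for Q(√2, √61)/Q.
[Q(γ) : Q] = 4 (equivalently, Q(γ) = Q(√2, √61))

Obviously Q(γ) ⊆ Q(√2, √61), and [Q(√2, √61):Q] = 4 (since 2, 61 are distinct squarefree integers > 1 with 122 not a perfect square). To show equality we compute the minimal polynomial of γ. From γ = √2 + √61: γ^2 = 2 + 2√(122) + 61 = 63 + 2√(122), so γ^2 - 63 = 2√(122); squaring, (γ^2 - 63)^2 = 4·122, i.e. γ^4 - 126γ^2 + 3969 - 488 = 0, i.e. γ^4 - 126γ^2 + 3481 = 0. So γ is a root of x^4 - 126x^2 + 3481. This polynomial is irreducible over Q: it has no rational root (each ±√2 ± √61 is irrational), and any factorization into two quadratics over Q would force √(122) ∈ Q (pairing opposite roots) or √2, √61 ∈ Q (other pairings), all impossible. Hence [Q(γ):Q] = 4 = [Q(√2, √61):Q], so Q(γ) = Q(√2, √61).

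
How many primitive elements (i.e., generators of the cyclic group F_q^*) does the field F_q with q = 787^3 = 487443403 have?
There are φ(487443402) = 155844000 primitive elements

F_q^* is cyclic of order q - 1 = 487443402. A cyclic group of order m has exactly φ(m) generators. Here m = 487443402 = 2 · 3^2 · 37^2 · 131 · 151, so the number of primitive elements is φ(487443402) = 155844000.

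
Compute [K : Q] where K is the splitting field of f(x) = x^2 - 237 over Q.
[K : Q] = 2

f(x) = x^2 - 237 factors as (x - √237)(x + √237). The splitting field is K = Q(√237). Since 237 is squarefree and > 1, it is not a perfect square, so x^2 - 237 is irreducible over Q and [Q(√237) : Q] = 2. Hence [K : Q] = 2.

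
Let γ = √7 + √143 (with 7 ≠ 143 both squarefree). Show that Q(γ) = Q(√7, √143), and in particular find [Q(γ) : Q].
[Q(γ) : Q] = 4 (equivalently, Q(γ) = Q(√7, √143))

Obviously Q(γ) ⊆ Q(√7, √143), and [Q(√7, √143):Q] = 4 (since 7, 143 are distinct squarefree integers > 1 with 1001 not a perfect square). To show equality we compute the minimal polynomial of γ. From γ = √7 + √143: γ^2 = 7 + 2√(1001) + 143 = 150 + 2√(1001), so γ^2 - 150 = 2√(1001); squaring, (γ^2 - 150)^2 = 4·1001, i.e. γ^4 - 300γ^2 + 22500 - 4004 = 0, i.e. γ^4 - 300γ^2 + 18496 = 0. So γ is a root of x^4 - 300x^2 + 18496. This polynomial is irreducible over Q: it has no rational root (each ±√7 ± √143 is irrational), and any factorization into two quadratics over Q would force √(1001) ∈ Q (pairing opposite roots) or √7, √143 ∈ Q (other pairings), all impossible. Hence [Q(γ):Q] = 4 = [Q(√7, √143):Q], so Q(γ) = Q(√7, √143).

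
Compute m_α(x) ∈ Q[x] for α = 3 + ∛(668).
m_α(x) = x^3 - 9x^2 + 27x - 695

Set β = α - 3 = ∛(668), so β^3 = 668. Then (α - 3)^3 - 668 = 0, i.e. α is a root of g(x) = (x - 3)^3 - 668 = x^3 - 9x^2 + 27x - 695. Since g(x) = h(x - 3) where h(x) = x^3 - 668, and h is irreducible over Q (because 668 is not a perfect cube, so h has no rational root, and a monic cubic with no rational root is irreducible), g is also irreducible (irreducibility is preserved under the substitution x → x - 3). Hence m_α(x) = x^3 - 9x^2 + 27x - 695.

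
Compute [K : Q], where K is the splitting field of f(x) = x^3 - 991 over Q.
[K : Q] = 6

The roots of x^3 - 991 are ∛991, ω∛991, ω^2∛991 where ω = e^(2πi/3) is a primitive cube root of unity, so K = Q(∛991, ω). Now [Q(∛991):Q] = 3 (since 991 is not a perfect cube, x^3 - 991 is irreducible) and [Q(ω):Q] = 2. Both 2 and 3 divide [K:Q], and [K:Q] ≤ 3·2 = 6, so [K:Q] = 6. (Equivalently: Q(∛991) ⊂ R but ω ∉ R, so [K : Q(∛991)] = 2.)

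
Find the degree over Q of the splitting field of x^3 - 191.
[K : Q] = 6

The roots of x^3 - 191 are ∛191, ω∛191, ω^2∛191 where ω = e^(2πi/3) is a primitive cube root of unity, so K = Q(∛191, ω). Now [Q(∛191):Q] = 3 (since 191 is not a perfect cube, x^3 - 191 is irreducible) and [Q(ω):Q] = 2. Both 2 and 3 divide [K:Q], and [K:Q] ≤ 3·2 = 6, so [K:Q] = 6. (Equivalently: Q(∛191) ⊂ R but ω ∉ R, so [K : Q(∛191)] = 2.)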